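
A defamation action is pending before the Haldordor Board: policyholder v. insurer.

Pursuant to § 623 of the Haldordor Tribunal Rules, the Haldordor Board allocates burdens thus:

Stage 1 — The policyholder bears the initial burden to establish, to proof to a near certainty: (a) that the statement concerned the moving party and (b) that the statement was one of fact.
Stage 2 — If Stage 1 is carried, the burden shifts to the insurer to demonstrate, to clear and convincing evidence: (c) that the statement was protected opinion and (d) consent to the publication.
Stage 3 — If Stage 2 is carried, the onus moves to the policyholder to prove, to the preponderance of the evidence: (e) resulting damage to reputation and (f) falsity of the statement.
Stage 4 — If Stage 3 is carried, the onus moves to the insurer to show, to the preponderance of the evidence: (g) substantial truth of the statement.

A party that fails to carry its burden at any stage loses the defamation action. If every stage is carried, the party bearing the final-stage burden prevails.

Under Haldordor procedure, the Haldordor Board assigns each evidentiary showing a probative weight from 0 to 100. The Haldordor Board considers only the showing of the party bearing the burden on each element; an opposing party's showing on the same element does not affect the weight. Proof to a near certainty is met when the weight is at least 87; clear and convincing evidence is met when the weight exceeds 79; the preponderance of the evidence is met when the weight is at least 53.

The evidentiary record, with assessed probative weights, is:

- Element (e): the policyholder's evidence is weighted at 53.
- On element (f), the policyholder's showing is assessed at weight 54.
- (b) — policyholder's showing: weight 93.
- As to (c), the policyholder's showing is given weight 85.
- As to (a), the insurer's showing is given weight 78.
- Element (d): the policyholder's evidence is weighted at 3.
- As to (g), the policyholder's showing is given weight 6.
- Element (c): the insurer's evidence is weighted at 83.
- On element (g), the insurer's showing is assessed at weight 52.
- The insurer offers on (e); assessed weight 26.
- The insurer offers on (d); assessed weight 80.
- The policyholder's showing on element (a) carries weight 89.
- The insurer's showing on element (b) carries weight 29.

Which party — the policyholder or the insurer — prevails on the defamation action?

Stage 1 (policyholder, proof to a near certainty, weight is at least 87): (a) 89 (insurer's 78 disregarded) ≥ 87 — meets; (b) 93 (insurer's 29 disregarded) ≥ 87 — meets.
  All elements met. The burden passes to the insurer.
Stage 2 (insurer, clear and convincing evidence, weight exceeds 79): (c) 83 (policyholder's 85 disregarded) > 79 — meets; (d) 80 (policyholder's 3 disregarded) > 79 — meets.
  Stage 2 is satisfied; the onus moves to the policyholder.
Stage 3 (policyholder, the preponderance of the evidence, weight is at least 53): (e) 53 (insurer's 26 disregarded) ≥ 53 — meets; (f) 54 ≥ 53 — meets.
  The policyholder carries Stage 3; the insurer now bears the burden.
Stage 4 (insurer, the preponderance of the evidence, weight is at least 53): (g) 52 (policyholder's 6 disregarded) < 53 — fails.
  The insurer does not carry Stage 4.
The analysis ends at Stage 4; the policyholder prevails.

policyholder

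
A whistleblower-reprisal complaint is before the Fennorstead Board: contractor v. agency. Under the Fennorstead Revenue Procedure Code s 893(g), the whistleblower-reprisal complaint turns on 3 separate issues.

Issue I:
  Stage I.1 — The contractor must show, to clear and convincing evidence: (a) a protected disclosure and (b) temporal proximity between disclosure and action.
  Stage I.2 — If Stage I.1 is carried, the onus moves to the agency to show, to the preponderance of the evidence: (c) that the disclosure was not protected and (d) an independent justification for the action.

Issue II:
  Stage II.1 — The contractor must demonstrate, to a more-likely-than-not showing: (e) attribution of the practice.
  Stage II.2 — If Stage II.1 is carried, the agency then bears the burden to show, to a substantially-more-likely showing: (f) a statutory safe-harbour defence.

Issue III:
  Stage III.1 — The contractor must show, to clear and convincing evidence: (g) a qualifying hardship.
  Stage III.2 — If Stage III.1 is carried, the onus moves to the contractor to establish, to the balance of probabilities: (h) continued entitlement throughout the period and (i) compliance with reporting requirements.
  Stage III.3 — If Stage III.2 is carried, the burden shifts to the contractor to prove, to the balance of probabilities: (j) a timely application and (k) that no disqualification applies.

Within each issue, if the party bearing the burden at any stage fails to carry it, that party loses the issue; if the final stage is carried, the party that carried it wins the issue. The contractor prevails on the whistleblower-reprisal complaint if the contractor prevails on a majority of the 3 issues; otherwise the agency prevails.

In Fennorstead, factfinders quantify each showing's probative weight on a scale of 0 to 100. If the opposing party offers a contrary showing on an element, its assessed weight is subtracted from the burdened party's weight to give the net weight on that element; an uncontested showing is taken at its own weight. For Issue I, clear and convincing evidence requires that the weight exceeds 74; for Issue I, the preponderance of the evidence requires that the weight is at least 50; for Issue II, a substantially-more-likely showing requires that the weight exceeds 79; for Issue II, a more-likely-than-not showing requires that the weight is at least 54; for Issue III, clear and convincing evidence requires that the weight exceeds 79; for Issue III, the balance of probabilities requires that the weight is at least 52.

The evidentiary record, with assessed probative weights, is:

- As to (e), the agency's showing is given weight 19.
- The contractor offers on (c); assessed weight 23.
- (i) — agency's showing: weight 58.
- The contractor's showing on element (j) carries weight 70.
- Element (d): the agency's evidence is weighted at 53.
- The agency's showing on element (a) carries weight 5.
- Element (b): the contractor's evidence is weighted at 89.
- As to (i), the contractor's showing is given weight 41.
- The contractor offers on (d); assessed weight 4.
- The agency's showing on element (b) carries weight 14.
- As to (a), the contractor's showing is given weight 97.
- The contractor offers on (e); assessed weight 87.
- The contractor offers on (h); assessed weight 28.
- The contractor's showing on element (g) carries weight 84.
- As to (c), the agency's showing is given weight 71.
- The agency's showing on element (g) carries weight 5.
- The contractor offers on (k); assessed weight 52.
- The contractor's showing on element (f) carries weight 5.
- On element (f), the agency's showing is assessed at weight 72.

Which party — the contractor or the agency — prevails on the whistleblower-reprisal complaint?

— Issue I —
At Stage I.1 the contractor must meet clear and convincing evidence (weight exceeds 74): on (a) the weight is 97 less the opposing 5 gives net 92, > 74, so (a) meets the standard; on (b) the weight is 89 less the opposing 14 gives net 75, which does exceed 74, so (b) meets the standard.
  The contractor carries Stage I.1; the agency now bears the burden.
At Stage I.2 the agency must meet the preponderance of the evidence (weight is at least 50): on (c) the weight is 71 less the opposing 23 gives net 48, < 50, so (c) does not meet the standard; on (d) the weight is 53 less the opposing 4 gives net 49, < 50, so (d) does not meet the standard.
  The agency does not carry Stage I.2.
So the contractor prevails on this issue.
— Issue II —
Stage II.1 (contractor, a more-likely-than-not showing, weight is at least 54): (e) net 87−19=68 ≥ 54 — meets.
  Stage II.1 is satisfied; the onus moves to the agency.
Stage II.2 (agency, a substantially-more-likely showing, weight exceeds 79): (f) net 72−5=67 ≤ 79 — fails.
  The agency does not carry Stage II.2.
The contractor prevails on this issue.
— Issue III —
At Stage III.1 the contractor must meet clear and convincing evidence (weight exceeds 79): on (g) the weight is 84 less the opposing 5 gives net 79, ≤ 79, so (g) does not meet the standard.
  Not every element is met, so the contractor fails to carry Stage III.1.
The analysis ends at Stage III.1; the agency prevails on this issue.
Per-issue: Issue I → contractor; Issue II → contractor; Issue III → agency. The contractor must prevail on a majority of issues; overall, the contractor prevails.

contractor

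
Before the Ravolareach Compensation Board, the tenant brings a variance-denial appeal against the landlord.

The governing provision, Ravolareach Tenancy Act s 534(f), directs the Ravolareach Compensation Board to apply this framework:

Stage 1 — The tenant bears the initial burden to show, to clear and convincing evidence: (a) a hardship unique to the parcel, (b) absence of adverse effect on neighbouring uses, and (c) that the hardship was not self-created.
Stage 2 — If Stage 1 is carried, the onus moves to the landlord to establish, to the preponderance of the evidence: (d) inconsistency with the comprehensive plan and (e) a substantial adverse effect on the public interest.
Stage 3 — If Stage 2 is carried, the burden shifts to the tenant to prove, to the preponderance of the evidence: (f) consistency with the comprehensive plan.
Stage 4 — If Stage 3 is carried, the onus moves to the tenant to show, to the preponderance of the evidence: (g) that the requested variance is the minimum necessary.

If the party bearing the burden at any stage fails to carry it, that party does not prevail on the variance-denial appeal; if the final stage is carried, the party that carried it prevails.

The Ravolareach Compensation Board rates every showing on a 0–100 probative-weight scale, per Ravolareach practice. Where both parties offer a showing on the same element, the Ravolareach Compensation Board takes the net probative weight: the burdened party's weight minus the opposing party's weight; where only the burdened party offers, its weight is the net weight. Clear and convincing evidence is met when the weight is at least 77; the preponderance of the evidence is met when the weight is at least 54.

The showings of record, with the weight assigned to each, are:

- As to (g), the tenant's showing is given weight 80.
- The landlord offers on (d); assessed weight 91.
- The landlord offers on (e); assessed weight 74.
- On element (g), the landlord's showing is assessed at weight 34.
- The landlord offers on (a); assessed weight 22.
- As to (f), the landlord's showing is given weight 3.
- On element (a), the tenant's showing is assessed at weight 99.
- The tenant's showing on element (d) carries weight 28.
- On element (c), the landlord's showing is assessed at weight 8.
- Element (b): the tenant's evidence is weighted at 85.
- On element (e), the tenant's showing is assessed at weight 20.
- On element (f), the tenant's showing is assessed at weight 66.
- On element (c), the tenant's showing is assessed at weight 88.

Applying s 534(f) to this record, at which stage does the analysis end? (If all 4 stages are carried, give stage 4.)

Stage 1 (tenant, clear and convincing evidence, weight is at least 77): (a) net 99−22=77 ≥ 77 — meets; (b) 85 ≥ 77 — meets; (c) net 88−8=80 ≥ 77 — meets.
  The tenant carries Stage 1; the landlord now bears the burden.
Stage 2 (landlord, the preponderance of the evidence, weight is at least 54): (d) net 91−28=63 ≥ 54 — meets; (e) net 74−20=54 ≥ 54 — meets.
  All elements met. The burden passes to the tenant.
Stage 3 (tenant, the preponderance of the evidence, weight is at least 54): (f) net 66−3=63 ≥ 54 — meets.
  Stage 3 is satisfied; the tenant continues to bear the burden.
Stage 4 (tenant, the preponderance of the evidence, weight is at least 54): (g) net 80−34=46 < 54 — fails.
  Not every element is met, so the tenant fails to carry Stage 4.
The analysis ends at Stage 4; the landlord prevails.

stage 4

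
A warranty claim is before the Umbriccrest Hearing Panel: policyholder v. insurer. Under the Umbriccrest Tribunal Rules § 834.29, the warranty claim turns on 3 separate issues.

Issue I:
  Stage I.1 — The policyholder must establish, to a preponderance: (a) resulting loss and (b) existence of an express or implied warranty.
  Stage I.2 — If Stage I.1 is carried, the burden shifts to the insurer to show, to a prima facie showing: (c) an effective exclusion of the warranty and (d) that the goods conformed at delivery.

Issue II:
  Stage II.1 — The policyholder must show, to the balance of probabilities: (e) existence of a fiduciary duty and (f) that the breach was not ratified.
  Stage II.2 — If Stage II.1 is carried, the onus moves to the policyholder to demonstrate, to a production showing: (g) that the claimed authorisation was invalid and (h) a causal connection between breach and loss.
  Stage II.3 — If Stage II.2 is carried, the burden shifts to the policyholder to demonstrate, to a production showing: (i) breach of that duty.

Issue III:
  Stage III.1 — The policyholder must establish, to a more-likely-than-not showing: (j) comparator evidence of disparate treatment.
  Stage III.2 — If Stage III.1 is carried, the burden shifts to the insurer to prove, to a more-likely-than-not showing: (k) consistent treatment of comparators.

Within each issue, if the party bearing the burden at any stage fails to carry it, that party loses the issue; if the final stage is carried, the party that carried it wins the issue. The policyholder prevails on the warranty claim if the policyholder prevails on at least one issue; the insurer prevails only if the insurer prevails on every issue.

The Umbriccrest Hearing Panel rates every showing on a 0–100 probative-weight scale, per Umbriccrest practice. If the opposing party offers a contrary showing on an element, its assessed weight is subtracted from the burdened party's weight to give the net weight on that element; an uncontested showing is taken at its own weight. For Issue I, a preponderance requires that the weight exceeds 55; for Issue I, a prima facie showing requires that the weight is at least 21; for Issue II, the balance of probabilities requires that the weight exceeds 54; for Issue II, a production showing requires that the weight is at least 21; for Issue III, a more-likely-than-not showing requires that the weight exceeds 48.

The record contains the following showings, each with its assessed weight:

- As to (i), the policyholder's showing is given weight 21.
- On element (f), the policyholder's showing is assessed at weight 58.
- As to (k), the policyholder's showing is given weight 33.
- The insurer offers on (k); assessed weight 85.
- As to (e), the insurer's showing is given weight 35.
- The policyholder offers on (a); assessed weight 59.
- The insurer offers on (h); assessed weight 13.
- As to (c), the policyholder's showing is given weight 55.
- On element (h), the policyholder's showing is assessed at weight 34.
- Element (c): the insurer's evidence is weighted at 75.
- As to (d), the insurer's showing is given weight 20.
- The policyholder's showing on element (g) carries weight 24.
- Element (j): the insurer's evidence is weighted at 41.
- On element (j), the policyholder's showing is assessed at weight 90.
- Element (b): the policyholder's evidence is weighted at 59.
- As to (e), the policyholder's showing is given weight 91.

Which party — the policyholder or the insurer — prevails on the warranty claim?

policyholder

— Issue I —
Stage I.1 (policyholder, a preponderance, weight exceeds 55): (a) 59 > 55 — meets; (b) 59 > 55 — meets.
  The policyholder carries Stage I.1; the insurer now bears the burden.
Stage I.2 (insurer, a prima facie showing, weight is at least 21): (c) net 75−55=20 < 21 — fails; (d) 20 < 21 — fails.
  Stage I.2 not carried; the insurer fails its burden.
The policyholder prevails on this issue.
— Issue II —
At Stage II.1 the policyholder must meet the balance of probabilities (weight exceeds 54): on (e) the weight is 91 less the opposing 35 gives net 56, > 54, so (e) meets the standard; on (f) the weight is 58, which does exceed 54, so (f) meets the standard.
  Stage II.1 carried; the burden remains with the policyholder.
At Stage II.2 the policyholder must meet a production showing (weight is at least 21): on (g) the weight is 24, which does reach 21, so (g) meets the standard; on (h) the weight is 34 less the opposing 13 gives net 21, which does reach 21, so (h) meets the standard.
  Stage II.2 carried; the burden remains with the policyholder.
At Stage II.3 the policyholder must meet a production showing (weight is at least 21): on (i) the weight is 21, which does reach 21, so (i) meets the standard.
  Stage II.3 carried; the final stage is satisfied.
All stages carried — the policyholder prevails on this issue.
— Issue III —
Stage III.1 — burden on policyholder; standard: a more-likely-than-not showing (weight exceeds 48).
    (j): 90 − 41 = 49 > 48 [met]
  All elements met. The burden passes to the insurer.
Stage III.2 — burden on insurer; standard: a more-likely-than-not showing (weight exceeds 48).
    (k): 85 − 33 = 52 > 48 [met]
  All elements met at the final stage.
With every stage satisfied, the insurer prevails on this issue.
Per-issue: Issue I → policyholder; Issue II → policyholder; Issue III → insurer. The policyholder must prevail on at least one issue; overall, the policyholder prevails.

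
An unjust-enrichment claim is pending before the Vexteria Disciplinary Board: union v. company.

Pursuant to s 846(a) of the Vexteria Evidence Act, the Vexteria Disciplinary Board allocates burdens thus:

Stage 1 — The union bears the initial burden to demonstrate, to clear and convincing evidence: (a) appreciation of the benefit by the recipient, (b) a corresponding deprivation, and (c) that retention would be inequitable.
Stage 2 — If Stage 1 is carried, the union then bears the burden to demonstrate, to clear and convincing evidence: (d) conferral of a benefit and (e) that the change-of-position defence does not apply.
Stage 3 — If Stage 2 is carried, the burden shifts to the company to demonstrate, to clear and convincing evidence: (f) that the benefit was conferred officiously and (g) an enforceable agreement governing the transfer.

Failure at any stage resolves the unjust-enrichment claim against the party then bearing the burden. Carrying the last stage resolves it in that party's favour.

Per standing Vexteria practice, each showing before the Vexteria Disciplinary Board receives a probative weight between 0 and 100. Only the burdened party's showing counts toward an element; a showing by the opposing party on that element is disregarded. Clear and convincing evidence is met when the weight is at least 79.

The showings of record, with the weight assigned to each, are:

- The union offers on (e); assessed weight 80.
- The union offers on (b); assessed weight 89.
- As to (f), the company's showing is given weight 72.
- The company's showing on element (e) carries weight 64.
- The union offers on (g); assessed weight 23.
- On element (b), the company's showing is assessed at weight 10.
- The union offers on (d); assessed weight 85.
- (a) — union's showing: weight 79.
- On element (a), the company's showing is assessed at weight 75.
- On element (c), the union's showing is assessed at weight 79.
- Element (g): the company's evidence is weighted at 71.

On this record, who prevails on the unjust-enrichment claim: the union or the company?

Stage 1 (union, clear and convincing evidence, weight is at least 79): (a) 79 (company's 75 disregarded) ≥ 79 — meets; (b) 89 (company's 10 disregarded) ≥ 79 — meets; (c) 79 ≥ 79 — meets.
  Stage 1 carried; the burden remains with the union.
Stage 2 (union, clear and convincing evidence, weight is at least 79): (d) 85 ≥ 79 — meets; (e) 80 (company's 64 disregarded) ≥ 79 — meets.
  Stage 2 is satisfied; the onus moves to the company.
Stage 3 (company, clear and convincing evidence, weight is at least 79): (f) 72 < 79 — fails; (g) 71 (union's 23 disregarded) < 79 — fails.
  Stage 3 not carried; the company fails its burden.
The union prevails.

union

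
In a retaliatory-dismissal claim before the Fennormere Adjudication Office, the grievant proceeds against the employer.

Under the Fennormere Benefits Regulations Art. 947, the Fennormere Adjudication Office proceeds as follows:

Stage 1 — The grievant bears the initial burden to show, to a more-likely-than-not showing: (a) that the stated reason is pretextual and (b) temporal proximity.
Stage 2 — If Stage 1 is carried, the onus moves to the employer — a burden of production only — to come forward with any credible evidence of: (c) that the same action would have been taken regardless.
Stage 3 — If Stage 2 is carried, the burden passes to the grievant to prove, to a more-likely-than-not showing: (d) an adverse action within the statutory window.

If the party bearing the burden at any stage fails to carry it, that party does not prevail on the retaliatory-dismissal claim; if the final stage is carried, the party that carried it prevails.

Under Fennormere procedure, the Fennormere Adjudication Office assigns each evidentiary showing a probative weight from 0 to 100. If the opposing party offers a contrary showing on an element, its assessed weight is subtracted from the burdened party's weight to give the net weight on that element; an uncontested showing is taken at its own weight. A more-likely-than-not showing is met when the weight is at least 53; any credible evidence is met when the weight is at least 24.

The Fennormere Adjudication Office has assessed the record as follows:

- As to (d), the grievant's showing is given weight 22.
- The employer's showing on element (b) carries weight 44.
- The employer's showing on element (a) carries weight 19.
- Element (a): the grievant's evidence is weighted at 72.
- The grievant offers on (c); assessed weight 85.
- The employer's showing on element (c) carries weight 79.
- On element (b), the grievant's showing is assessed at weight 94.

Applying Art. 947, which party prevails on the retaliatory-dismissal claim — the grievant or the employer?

employer

At Stage 1 the grievant must meet a more-likely-than-not showing (weight is at least 53): on (a) the weight is 72 less the opposing 19 gives net 53, which does reach 53, so (a) meets the standard; on (b) the weight is 94 less the opposing 44 gives net 50, < 53, so (b) does not meet the standard.
  The grievant does not carry Stage 1.
The analysis ends at Stage 1; the employer prevails.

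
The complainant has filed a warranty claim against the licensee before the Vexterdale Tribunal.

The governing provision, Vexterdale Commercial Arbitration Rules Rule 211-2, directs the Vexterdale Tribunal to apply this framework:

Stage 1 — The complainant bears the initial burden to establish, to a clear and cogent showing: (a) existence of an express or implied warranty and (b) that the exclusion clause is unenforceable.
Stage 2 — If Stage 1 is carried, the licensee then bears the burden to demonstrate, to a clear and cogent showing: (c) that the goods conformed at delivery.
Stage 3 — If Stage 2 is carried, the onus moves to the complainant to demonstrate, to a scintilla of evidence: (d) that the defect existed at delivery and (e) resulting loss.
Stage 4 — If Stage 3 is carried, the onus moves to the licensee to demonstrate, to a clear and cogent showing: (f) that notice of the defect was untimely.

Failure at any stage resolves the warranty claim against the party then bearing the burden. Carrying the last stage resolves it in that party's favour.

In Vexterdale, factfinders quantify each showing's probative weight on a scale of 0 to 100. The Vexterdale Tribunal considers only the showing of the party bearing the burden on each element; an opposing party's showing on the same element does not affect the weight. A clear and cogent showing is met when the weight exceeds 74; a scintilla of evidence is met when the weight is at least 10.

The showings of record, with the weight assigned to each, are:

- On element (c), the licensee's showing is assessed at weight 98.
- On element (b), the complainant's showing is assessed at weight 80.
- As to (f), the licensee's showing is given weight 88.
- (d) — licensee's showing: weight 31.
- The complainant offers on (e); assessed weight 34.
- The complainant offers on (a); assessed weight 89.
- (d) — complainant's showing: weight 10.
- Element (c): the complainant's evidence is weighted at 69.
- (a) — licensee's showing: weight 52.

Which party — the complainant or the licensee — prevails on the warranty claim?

licensee

At Stage 1 the complainant must meet a clear and cogent showing (weight exceeds 74): on (a) the weight is 89 (the licensee's 52 is given no effect), which does exceed 74, so (a) meets the standard; on (b) the weight is 80, which does exceed 74, so (b) meets the standard.
  All elements met. The burden passes to the licensee.
At Stage 2 the licensee must meet a clear and cogent showing (weight exceeds 74): on (c) the weight is 98 (the complainant's 69 is given no effect), which does exceed 74, so (c) meets the standard.
  Stage 2 carried; the burden shifts to the complainant.
At Stage 3 the complainant must meet a scintilla of evidence (weight is at least 10): on (d) the weight is 10 (the licensee's 31 is given no effect), ≥ 10, so (d) meets the standard; on (e) the weight is 34, which does reach 10, so (e) meets the standard.
  All elements met. The burden passes to the licensee.
At Stage 4 the licensee must meet a clear and cogent showing (weight exceeds 74): on (f) the weight is 88, > 74, so (f) meets the standard.
  Stage 4 carried; the final stage is satisfied.
All stages carried — the licensee prevails.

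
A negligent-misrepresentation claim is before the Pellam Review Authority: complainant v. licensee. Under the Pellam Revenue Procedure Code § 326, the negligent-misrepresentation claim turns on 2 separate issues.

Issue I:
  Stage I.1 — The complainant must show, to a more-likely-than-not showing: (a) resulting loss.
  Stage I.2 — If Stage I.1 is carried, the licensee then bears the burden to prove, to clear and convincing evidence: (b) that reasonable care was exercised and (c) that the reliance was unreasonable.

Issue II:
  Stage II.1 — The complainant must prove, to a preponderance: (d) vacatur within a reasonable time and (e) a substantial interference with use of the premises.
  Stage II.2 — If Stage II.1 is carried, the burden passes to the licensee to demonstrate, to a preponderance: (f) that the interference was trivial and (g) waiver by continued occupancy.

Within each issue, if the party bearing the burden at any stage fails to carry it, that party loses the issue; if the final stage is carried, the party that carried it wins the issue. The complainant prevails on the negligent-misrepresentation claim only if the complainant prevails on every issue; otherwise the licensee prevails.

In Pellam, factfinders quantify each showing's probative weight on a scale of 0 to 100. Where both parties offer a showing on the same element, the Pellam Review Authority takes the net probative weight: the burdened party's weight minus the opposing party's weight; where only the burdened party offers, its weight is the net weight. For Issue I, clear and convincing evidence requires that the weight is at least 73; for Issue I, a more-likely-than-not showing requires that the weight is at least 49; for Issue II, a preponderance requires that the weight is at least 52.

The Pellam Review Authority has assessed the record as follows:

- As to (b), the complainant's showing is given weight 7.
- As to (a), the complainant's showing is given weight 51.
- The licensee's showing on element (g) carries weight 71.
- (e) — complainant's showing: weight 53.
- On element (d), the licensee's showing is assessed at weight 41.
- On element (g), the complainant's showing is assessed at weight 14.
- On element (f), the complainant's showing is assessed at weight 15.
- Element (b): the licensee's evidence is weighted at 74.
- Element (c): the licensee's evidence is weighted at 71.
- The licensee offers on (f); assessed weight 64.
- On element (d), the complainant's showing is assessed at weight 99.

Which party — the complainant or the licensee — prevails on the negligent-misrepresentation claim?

complainant

— Issue I —
Stage I.1 — burden on complainant; standard: a more-likely-than-not showing (weight is at least 49).
    (a): 51 ≥ 49 [met]
  Stage I.1 is satisfied; the onus moves to the licensee.
Stage I.2 — burden on licensee; standard: clear and convincing evidence (weight is at least 73).
    (b): 74 − 7 = 67 < 73 [not met]
    (c): 71 < 73 [not met]
  The licensee does not carry Stage I.2.
So the complainant prevails on this issue.
— Issue II —
At Stage II.1 the complainant must meet a preponderance (weight is at least 52): on (d) the weight is 99 less the opposing 41 gives net 58, which does reach 52, so (d) meets the standard; on (e) the weight is 53, ≥ 52, so (e) meets the standard.
  All elements met. The burden passes to the licensee.
At Stage II.2 the licensee must meet a preponderance (weight is at least 52): on (f) the weight is 64 less the opposing 15 gives net 49, which does not reach 52, so (f) does not meet the standard; on (g) the weight is 71 less the opposing 14 gives net 57, which does reach 52, so (g) meets the standard.
  Stage II.2 not carried; the licensee fails its burden.
The complainant prevails on this issue.
Per-issue: Issue I → complainant; Issue II → complainant. The complainant must prevail on every issue; overall, the complainant prevails.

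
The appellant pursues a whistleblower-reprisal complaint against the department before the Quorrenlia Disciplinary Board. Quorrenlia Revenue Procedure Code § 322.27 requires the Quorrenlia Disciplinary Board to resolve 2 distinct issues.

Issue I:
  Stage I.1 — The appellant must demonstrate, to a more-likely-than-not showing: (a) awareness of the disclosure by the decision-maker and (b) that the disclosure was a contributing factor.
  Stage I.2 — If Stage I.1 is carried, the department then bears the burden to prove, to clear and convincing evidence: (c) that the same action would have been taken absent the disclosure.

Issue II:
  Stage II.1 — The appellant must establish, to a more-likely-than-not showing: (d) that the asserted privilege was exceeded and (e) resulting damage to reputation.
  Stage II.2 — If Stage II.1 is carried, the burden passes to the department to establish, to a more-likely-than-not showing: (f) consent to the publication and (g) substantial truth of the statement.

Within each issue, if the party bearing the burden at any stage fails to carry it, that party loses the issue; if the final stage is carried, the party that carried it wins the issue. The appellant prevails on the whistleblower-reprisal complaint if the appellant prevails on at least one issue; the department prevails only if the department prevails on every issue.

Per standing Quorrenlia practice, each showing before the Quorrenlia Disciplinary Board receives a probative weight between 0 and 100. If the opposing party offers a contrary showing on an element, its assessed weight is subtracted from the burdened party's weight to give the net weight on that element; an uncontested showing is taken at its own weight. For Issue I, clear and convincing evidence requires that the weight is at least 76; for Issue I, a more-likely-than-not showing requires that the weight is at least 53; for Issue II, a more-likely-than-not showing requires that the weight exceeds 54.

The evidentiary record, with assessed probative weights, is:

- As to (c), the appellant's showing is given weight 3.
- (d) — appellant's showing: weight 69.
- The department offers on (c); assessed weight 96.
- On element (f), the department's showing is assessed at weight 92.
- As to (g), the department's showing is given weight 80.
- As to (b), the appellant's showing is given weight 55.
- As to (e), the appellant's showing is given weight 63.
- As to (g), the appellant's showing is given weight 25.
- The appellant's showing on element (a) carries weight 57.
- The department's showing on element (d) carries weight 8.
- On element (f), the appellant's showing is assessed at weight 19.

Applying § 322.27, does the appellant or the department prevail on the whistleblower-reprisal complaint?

— Issue I —
Stage I.1 — burden on appellant; standard: a more-likely-than-not showing (weight is at least 53).
    (a): 57 ≥ 53 [met]
    (b): 55 ≥ 53 [met]
  All elements met. The burden passes to the department.
Stage I.2 — burden on department; standard: clear and convincing evidence (weight is at least 76).
    (c): 96 − 3 = 93 ≥ 76 [met]
  The department carries the last stage.
All stages carried — the department prevails on this issue.
— Issue II —
Stage II.1 — burden on appellant; standard: a more-likely-than-not showing (weight exceeds 54).
    (d): 69 − 8 = 61 > 54 [met]
    (e): 63 > 54 [met]
  All elements met. The burden passes to the department.
Stage II.2 — burden on department; standard: a more-likely-than-not showing (weight exceeds 54).
    (f): 92 − 19 = 73 > 54 [met]
    (g): 80 − 25 = 55 > 54 [met]
  The department carries the last stage.
Every stage carried; the department prevails on this issue.
Per-issue: Issue I → department; Issue II → department. The appellant must prevail on at least one issue; overall, the department prevails.

department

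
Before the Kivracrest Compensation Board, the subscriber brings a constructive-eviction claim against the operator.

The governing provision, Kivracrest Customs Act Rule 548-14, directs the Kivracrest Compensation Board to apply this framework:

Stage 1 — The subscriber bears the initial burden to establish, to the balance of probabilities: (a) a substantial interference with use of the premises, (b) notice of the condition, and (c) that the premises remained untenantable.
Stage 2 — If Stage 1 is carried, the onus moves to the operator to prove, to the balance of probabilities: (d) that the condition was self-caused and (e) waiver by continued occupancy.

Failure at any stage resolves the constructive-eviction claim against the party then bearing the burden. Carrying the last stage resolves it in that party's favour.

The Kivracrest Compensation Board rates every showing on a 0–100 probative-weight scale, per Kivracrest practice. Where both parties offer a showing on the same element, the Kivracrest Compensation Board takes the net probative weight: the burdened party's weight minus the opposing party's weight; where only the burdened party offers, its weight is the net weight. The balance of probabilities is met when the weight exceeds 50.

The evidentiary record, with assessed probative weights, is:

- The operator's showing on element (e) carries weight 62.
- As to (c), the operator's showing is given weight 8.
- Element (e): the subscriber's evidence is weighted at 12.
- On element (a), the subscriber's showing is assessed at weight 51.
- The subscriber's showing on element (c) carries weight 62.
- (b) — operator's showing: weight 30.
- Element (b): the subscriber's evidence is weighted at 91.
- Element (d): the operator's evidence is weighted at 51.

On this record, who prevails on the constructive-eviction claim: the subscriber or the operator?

subscriber

Stage 1 — burden on subscriber; standard: the balance of probabilities (weight exceeds 50).
    (a): 51 > 50 [met]
    (b): 91 − 30 = 61 > 50 [met]
    (c): 62 − 8 = 54 > 50 [met]
  All elements met. The burden passes to the operator.
Stage 2 — burden on operator; standard: the balance of probabilities (weight exceeds 50).
    (d): 51 > 50 [met]
    (e): 62 − 12 = 50 ≤ 50 [not met]
  Stage 2 not carried; the operator fails its burden.
The subscriber prevails.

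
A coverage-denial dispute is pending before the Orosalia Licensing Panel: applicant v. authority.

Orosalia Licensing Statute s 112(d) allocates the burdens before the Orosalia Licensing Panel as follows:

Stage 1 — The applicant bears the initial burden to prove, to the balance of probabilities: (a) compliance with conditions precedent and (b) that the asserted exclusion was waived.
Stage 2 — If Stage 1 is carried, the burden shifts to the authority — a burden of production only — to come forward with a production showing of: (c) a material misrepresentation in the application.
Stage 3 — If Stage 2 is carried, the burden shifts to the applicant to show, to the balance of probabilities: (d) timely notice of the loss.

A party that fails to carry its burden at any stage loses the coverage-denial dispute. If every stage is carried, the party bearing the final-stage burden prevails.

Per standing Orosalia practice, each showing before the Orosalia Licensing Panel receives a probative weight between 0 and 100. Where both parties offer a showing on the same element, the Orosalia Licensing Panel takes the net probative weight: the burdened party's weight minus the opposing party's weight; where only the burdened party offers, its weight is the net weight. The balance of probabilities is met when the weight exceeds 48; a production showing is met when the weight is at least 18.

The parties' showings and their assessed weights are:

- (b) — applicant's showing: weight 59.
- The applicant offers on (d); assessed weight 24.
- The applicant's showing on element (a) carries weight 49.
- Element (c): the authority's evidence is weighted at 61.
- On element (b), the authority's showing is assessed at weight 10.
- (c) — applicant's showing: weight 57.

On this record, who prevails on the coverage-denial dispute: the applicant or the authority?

applicant

At Stage 1 the applicant must meet the balance of probabilities (weight exceeds 48): on (a) the weight is 49, which does exceed 48, so (a) meets the standard; on (b) the weight is 59 less the opposing 10 gives net 49, which does exceed 48, so (b) meets the standard.
  Stage 1 is satisfied; the onus moves to the authority.
At Stage 2 the authority must meet a production showing (weight is at least 18): on (c) the weight is 61 less the opposing 57 gives net 4, < 18, so (c) does not meet the standard.
  The authority does not carry Stage 2.
The analysis ends at Stage 2; the applicant prevails.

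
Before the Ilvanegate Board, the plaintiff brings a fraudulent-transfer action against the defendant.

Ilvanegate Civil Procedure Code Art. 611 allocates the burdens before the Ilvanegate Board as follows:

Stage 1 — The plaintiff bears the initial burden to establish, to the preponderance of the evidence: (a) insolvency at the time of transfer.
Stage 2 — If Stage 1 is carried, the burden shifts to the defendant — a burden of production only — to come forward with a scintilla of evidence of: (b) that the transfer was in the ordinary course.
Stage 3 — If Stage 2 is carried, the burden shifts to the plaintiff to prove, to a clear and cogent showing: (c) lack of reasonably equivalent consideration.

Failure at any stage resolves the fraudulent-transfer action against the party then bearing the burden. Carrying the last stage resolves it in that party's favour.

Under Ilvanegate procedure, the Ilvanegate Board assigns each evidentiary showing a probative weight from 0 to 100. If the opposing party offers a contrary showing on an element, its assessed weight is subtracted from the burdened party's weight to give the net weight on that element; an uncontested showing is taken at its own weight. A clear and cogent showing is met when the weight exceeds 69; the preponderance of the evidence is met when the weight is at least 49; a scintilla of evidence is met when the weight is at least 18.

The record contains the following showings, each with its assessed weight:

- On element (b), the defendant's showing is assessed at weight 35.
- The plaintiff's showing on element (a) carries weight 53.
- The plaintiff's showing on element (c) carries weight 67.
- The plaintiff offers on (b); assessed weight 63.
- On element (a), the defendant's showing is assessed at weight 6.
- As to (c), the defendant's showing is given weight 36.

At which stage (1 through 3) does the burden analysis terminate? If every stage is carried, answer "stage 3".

Stage 1 — burden on plaintiff; standard: the preponderance of the evidence (weight is at least 49).
    (a): 53 − 6 = 47 < 49 [not met]
  Not every element is met, so the plaintiff fails to carry Stage 1.
The analysis ends at Stage 1; the defendant prevails.

stage 1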